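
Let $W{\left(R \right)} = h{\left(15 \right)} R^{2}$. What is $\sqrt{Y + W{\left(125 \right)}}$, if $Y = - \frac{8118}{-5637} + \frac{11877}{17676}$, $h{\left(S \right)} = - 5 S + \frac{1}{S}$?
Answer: $\frac{i \sqrt{3986307810468748681}}{1845178} \approx 1082.0 i$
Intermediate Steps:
$h{\left(S \right)} = \frac{1}{S} - 5 S$
$Y = \frac{23382713}{11071068}$ ($Y = \left(-8118\right) \left(- \frac{1}{5637}\right) + 11877 \cdot \frac{1}{17676} = \frac{2706}{1879} + \frac{3959}{5892} = \frac{23382713}{11071068} \approx 2.1121$)
$W{\left(R \right)} = - \frac{1124 R^{2}}{15}$ ($W{\left(R \right)} = \left(\frac{1}{15} - 75\right) R^{2} = - \frac{1124 R^{2}}{15}$)
$\sqrt{Y + W{\left(125 \right)}} = \sqrt{\frac{23382713}{11071068} - \frac{1124 \cdot 125^{2}}{15}} = \sqrt{\frac{23382713}{11071068} - \frac{3512500}{3}} = \sqrt{- \frac{4320784022429}{3690356}} = \frac{i \sqrt{3986307810468748681}}{1845178}$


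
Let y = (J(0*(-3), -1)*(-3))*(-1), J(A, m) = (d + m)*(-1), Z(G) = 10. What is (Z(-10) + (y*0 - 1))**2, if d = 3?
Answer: 81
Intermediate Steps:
J(A, m) = -3 - m (J(A, m) = (3 + m)*(-1) = -3 - m)
y = -6 (y = ((-3 - 1*(-1))*(-3))*(-1) = ((-3 + 1)*(-3))*(-1) = -2*(-3)*(-1) = 6*(-1) = -6)
(Z(-10) + (y*0 - 1))**2 = (10 + (-6*0 - 1))**2 = (10 + (0 - 1))**2 = (10 - 1)**2 = 9**2 = 81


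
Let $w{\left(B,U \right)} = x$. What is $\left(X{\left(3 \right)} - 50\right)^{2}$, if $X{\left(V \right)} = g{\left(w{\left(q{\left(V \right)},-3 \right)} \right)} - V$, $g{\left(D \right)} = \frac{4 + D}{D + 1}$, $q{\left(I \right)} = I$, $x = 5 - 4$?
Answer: $\frac{10201}{4} \approx 2550.3$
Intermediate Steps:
$x = 1$
$w{\left(B,U \right)} = 1$
$g{\left(D \right)} = \frac{4 + D}{1 + D}$
$X{\left(V \right)} = \frac{5}{2} - V$ ($X{\left(V \right)} = \frac{4 + 1}{1 + 1} - V = \frac{1}{2} \cdot 5 - V = \frac{5}{2} - V$)
$\left(X{\left(3 \right)} - 50\right)^{2} = \left(\left(\frac{5}{2} - 3\right) - 50\right)^{2} = \left(- \frac{1}{2} - 50\right)^{2} = \left(- \frac{101}{2}\right)^{2} = \frac{10201}{4}$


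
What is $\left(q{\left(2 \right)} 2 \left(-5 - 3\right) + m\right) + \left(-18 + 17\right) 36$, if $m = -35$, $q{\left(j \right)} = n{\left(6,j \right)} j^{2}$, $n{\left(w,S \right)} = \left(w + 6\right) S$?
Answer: $-1607$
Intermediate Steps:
$n{\left(w,S \right)} = S \left(6 + w\right)$ ($n{\left(w,S \right)} = \left(6 + w\right) S = S \left(6 + w\right)$)
$q{\left(j \right)} = 12 j^{3}$ ($q{\left(j \right)} = j \left(6 + 6\right) j^{2} = j 12 j^{2} = 12 j j^{2} = 12 j^{3}$)
$\left(q{\left(2 \right)} 2 \left(-5 - 3\right) + m\right) + \left(-18 + 17\right) 36 = \left(12 \cdot 2^{3} \cdot 2 \left(-5 - 3\right) - 35\right) + \left(-18 + 17\right) 36 = \left(12 \cdot 8 \cdot 2 \left(-8\right) - 35\right) - 36 = \left(96 \left(-16\right) - 35\right) - 36 = \left(-1536 - 35\right) - 36 = -1571 - 36 = -1607$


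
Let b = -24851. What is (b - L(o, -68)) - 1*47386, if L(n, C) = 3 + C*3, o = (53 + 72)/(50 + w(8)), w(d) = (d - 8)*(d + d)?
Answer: -72036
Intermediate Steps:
w(d) = 2*d*(-8 + d) (w(d) = (-8 + d)*(2*d) = 2*d*(-8 + d))
o = 5/2 (o = (53 + 72)/(50 + 2*8*(-8 + 8)) = 125/(50 + 2*8*0) = 125/(50 + 0) = 125/50 = 125*(1/50) = 5/2 ≈ 2.5000)
L(n, C) = 3 + 3*C
(b - L(o, -68)) - 1*47386 = (-24851 - (3 + 3*(-68))) - 1*47386 = (-24851 - (3 - 204)) - 47386 = (-24851 - 1*(-201)) - 47386 = (-24851 + 201) - 47386 = -24650 - 47386 = -72036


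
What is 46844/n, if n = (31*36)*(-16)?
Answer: -11711/4464 ≈ -2.6234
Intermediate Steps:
n = -17856 (n = 1116*(-16) = -17856)
46844/n = 46844/(-17856) = 46844*(-1/17856) = -11711/4464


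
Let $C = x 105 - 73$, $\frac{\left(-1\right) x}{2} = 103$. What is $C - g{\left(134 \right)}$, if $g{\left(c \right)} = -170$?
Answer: $-21533$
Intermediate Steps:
$x = -206$ ($x = \left(-2\right) 103 = -206$)
$C = -21703$ ($C = \left(-206\right) 105 - 73 = -21630 - 73 = -21703$)
$C - g{\left(134 \right)} = -21703 - -170 = -21703 + 170 = -21533$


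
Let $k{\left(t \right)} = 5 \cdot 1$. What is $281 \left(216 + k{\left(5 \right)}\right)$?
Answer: $62101$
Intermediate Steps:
$k{\left(t \right)} = 5$
$281 \left(216 + k{\left(5 \right)}\right) = 281 \left(216 + 5\right) = 281 \cdot 221 = 62101$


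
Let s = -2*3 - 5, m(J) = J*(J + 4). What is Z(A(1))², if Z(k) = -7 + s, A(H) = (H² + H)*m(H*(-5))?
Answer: 324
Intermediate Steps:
m(J) = J*(4 + J)
s = -11 (s = -6 - 5 = -11)
A(H) = -5*H*(4 - 5*H)*(H + H²) (A(H) = (H² + H)*((H*(-5))*(4 + H*(-5))) = (H + H²)*((-5*H)*(4 - 5*H)) = (H + H²)*(-5*H*(4 - 5*H)) = -5*H*(4 - 5*H)*(H + H²))
Z(k) = -18 (Z(k) = -7 - 11 = -18)
Z(A(1))² = (-18)² = 324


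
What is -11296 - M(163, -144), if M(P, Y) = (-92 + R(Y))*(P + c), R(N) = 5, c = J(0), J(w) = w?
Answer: 2885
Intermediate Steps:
c = 0
M(P, Y) = -87*P (M(P, Y) = (-92 + 5)*(P + 0) = -87*P)
-11296 - M(163, -144) = -11296 - (-87)*163 = -11296 - 1*(-14181) = -11296 + 14181 = 2885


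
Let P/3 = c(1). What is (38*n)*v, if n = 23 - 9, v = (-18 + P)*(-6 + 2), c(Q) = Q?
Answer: 31920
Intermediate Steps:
P = 3 (P = 3*1 = 3)
v = 60 (v = (-18 + 3)*(-6 + 2) = -15*(-4) = 60)
n = 14
(38*n)*v = (38*14)*60 = 532*60 = 31920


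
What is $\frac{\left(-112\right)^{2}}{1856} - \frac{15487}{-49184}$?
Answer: $\frac{347903}{49184} \approx 7.0735$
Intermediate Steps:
$\frac{\left(-112\right)^{2}}{1856} - \frac{15487}{-49184} = 12544 \cdot \frac{1}{1856} - - \frac{15487}{49184} = \frac{196}{29} + \frac{15487}{49184} = \frac{347903}{49184}$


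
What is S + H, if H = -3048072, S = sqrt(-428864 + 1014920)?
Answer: -3048072 + 2*sqrt(146514) ≈ -3.0473e+6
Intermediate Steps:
S = 2*sqrt(146514) (S = sqrt(586056) = 2*sqrt(146514) ≈ 765.54)
S + H = 2*sqrt(146514) - 3048072 = -3048072 + 2*sqrt(146514)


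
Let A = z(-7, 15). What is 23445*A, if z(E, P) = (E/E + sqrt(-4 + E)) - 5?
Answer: -93780 + 23445*I*sqrt(11) ≈ -93780.0 + 77758.0*I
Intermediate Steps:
z(E, P) = -4 + sqrt(-4 + E) (z(E, P) = (1 + sqrt(-4 + E)) - 5 = -4 + sqrt(-4 + E))
A = -4 + I*sqrt(11) (A = -4 + sqrt(-4 - 7) = -4 + sqrt(-11) = -4 + I*sqrt(11) ≈ -4.0 + 3.3166*I)
23445*A = 23445*(-4 + I*sqrt(11)) = -93780 + 23445*I*sqrt(11)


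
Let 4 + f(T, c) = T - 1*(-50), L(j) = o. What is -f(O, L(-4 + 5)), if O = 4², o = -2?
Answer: -62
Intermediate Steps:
L(j) = -2
O = 16
f(T, c) = 46 + T (f(T, c) = -4 + (T - 1*(-50)) = -4 + (T + 50) = -4 + (50 + T) = 46 + T)
-f(O, L(-4 + 5)) = -(46 + 16) = -1*62 = -62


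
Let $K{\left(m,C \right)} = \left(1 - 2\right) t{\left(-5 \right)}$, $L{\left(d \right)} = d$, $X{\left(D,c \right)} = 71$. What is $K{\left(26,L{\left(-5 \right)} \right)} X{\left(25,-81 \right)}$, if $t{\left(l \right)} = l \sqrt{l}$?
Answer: $355 i \sqrt{5} \approx 793.8 i$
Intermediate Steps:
$t{\left(l \right)} = l^{\frac{3}{2}}$
$K{\left(m,C \right)} = 5 i \sqrt{5}$ ($K{\left(m,C \right)} = \left(1 - 2\right) \left(-5\right)^{\frac{3}{2}} = - \left(-5\right) i \sqrt{5} = 5 i \sqrt{5}$)
$K{\left(26,L{\left(-5 \right)} \right)} X{\left(25,-81 \right)} = 5 i \sqrt{5} \cdot 71 = 355 i \sqrt{5}$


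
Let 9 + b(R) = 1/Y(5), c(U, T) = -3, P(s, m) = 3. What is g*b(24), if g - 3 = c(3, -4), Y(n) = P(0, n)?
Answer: 0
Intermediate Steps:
Y(n) = 3
b(R) = -26/3 (b(R) = -9 + 1/3 = -9 + ⅓ = -26/3)
g = 0 (g = 3 - 3 = 0)
g*b(24) = 0*(-26/3) = 0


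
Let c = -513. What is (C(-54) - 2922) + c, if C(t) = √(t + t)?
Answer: -3435 + 6*I*√3 ≈ -3435.0 + 10.392*I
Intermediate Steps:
C(t) = √2*√t (C(t) = √(2*t) = √2*√t)
(C(-54) - 2922) + c = (√2*√(-54) - 2922) - 513 = (√2*(3*I*√6) - 2922) - 513 = (6*I*√3 - 2922) - 513 = (-2922 + 6*I*√3) - 513 = -3435 + 6*I*√3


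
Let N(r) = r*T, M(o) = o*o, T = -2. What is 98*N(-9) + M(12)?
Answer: 1908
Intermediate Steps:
M(o) = o²
N(r) = -2*r (N(r) = r*(-2) = -2*r)
98*N(-9) + M(12) = 98*(-2*(-9)) + 12² = 98*18 + 144 = 1764 + 144 = 1908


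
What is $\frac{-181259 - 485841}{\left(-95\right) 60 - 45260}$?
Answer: $\frac{4765}{364} \approx 13.091$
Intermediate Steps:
$\frac{-181259 - 485841}{\left(-95\right) 60 - 45260} = - \frac{667100}{-5700 - 45260} = - \frac{667100}{-50960} = \left(-667100\right) \left(- \frac{1}{50960}\right) = \frac{4765}{364}$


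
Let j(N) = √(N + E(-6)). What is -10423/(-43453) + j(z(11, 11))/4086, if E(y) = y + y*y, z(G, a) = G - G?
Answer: 10423/43453 + √30/4086 ≈ 0.24121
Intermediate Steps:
z(G, a) = 0
E(y) = y + y²
j(N) = √(30 + N) (j(N) = √(N - 6*(1 - 6)) = √(N - 6*(-5)) = √(N + 30) = √(30 + N))
-10423/(-43453) + j(z(11, 11))/4086 = -10423/(-43453) + √(30 + 0)/4086 = -10423*(-1/43453) + √30*(1/4086) = 10423/43453 + √30/4086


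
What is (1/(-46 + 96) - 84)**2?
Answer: 17631601/2500 ≈ 7052.6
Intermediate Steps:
(1/(-46 + 96) - 84)**2 = (1/50 - 84)**2 = (-4199/50)**2 = 17631601/2500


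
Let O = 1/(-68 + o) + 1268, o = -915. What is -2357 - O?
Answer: -3563374/983 ≈ -3625.0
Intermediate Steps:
O = 1246443/983 (O = 1/(-68 - 915) + 1268 = 1/(-983) + 1268 = -1/983 + 1268 = 1246443/983 ≈ 1268.0)
-2357 - O = -2357 - 1*1246443/983 = -2357 - 1246443/983 = -3563374/983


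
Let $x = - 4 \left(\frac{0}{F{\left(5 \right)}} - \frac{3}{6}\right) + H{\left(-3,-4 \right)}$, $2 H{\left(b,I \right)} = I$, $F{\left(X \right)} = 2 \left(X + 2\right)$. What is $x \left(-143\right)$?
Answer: $0$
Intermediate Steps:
$F{\left(X \right)} = 4 + 2 X$ ($F{\left(X \right)} = 2 \left(2 + X\right) = 4 + 2 X$)
$H{\left(b,I \right)} = \frac{I}{2}$
$x = 0$ ($x = - 4 \left(\frac{0}{4 + 2 \cdot 5} - \frac{3}{6}\right) + \frac{1}{2} \left(-4\right) = - 4 \left(\frac{0}{4 + 10} - \frac{1}{2}\right) - 2 = - 4 \left(\frac{0}{14} - \frac{1}{2}\right) - 2 = - 4 \left(0 \cdot \frac{1}{14} - \frac{1}{2}\right) - 2 = - 4 \left(0 - \frac{1}{2}\right) - 2 = \left(-4\right) \left(- \frac{1}{2}\right) - 2 = 2 - 2 = 0$)
$x \left(-143\right) = 0 \left(-143\right) = 0$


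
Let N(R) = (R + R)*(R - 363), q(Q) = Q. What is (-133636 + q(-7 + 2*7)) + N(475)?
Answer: -27229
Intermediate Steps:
N(R) = 2*R*(-363 + R) (N(R) = (2*R)*(-363 + R) = 2*R*(-363 + R))
(-133636 + q(-7 + 2*7)) + N(475) = (-133636 + (-7 + 2*7)) + 2*475*(-363 + 475) = (-133636 + (-7 + 14)) + 2*475*112 = (-133636 + 7) + 106400 = -133629 + 106400 = -27229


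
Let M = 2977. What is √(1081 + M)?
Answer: √4058 ≈ 63.702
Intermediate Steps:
√(1081 + M) = √(1081 + 2977) = √4058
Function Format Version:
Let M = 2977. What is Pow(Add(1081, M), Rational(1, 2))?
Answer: Pow(4058, Rational(1, 2)) ≈ 63.702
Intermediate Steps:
Pow(Add(1081, M), Rational(1, 2)) = Pow(Add(1081, 2977), Rational(1, 2)) = Pow(4058, Rational(1, 2))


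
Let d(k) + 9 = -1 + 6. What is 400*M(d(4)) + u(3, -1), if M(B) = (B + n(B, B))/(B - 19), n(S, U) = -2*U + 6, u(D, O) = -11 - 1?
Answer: -4276/23 ≈ -185.91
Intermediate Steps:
u(D, O) = -12
n(S, U) = 6 - 2*U
d(k) = -4 (d(k) = -9 + (-1 + 6) = -9 + 5 = -4)
M(B) = (6 - B)/(-19 + B) (M(B) = (B + (6 - 2*B))/(B - 19) = (6 - B)/(-19 + B))
400*M(d(4)) + u(3, -1) = 400*((6 - 1*(-4))/(-19 - 4)) - 12 = 400*((6 + 4)/(-23)) - 12 = 400*(-1/23*10) - 12 = 400*(-10/23) - 12 = -4000/23 - 12 = -4276/23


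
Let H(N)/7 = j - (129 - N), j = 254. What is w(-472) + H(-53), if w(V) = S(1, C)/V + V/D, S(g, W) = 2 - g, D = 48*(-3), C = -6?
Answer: 2154907/4248 ≈ 507.28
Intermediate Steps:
D = -144
w(V) = 1/V - V/144 (w(V) = (2 - 1*1)/V + V/(-144) = (2 - 1)/V + V*(-1/144) = 1/V - V/144)
H(N) = 875 + 7*N (H(N) = 7*(254 - (129 - N)) = 7*(254 + (-129 + N)) = 7*(125 + N) = 875 + 7*N)
w(-472) + H(-53) = (1/(-472) - 1/144*(-472)) + (875 + 7*(-53)) = (-1/472 + 59/18) + (875 - 371) = 13915/4248 + 504 = 2154907/4248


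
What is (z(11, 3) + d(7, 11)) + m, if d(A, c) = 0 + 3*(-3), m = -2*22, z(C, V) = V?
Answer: -50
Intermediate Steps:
m = -44
d(A, c) = -9 (d(A, c) = 0 - 9 = -9)
(z(11, 3) + d(7, 11)) + m = (3 - 9) - 44 = -6 - 44 = -50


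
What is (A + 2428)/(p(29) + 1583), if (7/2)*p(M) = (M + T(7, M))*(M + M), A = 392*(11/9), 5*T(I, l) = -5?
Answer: 26164/18423 ≈ 1.4202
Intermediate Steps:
T(I, l) = -1 (T(I, l) = (⅕)*(-5) = -1)
A = 4312/9 (A = 392*(11*(⅑)) = 392*(11/9) = 4312/9 ≈ 479.11)
p(M) = 4*M*(-1 + M)/7 (p(M) = 2*((M - 1)*(M + M))/7 = 2*((-1 + M)*(2*M))/7 = 2*(2*M*(-1 + M))/7 = 4*M*(-1 + M)/7)
(A + 2428)/(p(29) + 1583) = (4312/9 + 2428)/((4/7)*29*(-1 + 29) + 1583) = 26164/(9*((4/7)*29*28 + 1583)) = 26164/(9*(464 + 1583)) = (26164/9)/2047 = (26164/9)*(1/2047) = 26164/18423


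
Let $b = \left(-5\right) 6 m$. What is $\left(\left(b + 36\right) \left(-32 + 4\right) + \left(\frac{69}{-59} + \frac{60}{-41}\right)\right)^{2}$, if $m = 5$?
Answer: $\frac{59522443976241}{5851561} \approx 1.0172 \cdot 10^{7}$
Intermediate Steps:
$b = -150$ ($b = \left(-5\right) 6 \cdot 5 = \left(-30\right) 5 = -150$)
$\left(\left(b + 36\right) \left(-32 + 4\right) + \left(\frac{69}{-59} + \frac{60}{-41}\right)\right)^{2} = \left(\left(-150 + 36\right) \left(-32 + 4\right) + \left(\frac{69}{-59} + \frac{60}{-41}\right)\right)^{2} = \left(\left(-114\right) \left(-28\right) + \left(69 \left(- \frac{1}{59}\right) + 60 \left(- \frac{1}{41}\right)\right)\right)^{2} = \left(3192 - \frac{6369}{2419}\right)^{2} = \left(\frac{7715079}{2419}\right)^{2} = \frac{59522443976241}{5851561}$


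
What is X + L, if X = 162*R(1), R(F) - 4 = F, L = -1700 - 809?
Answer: -1699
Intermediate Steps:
L = -2509
R(F) = 4 + F
X = 810 (X = 162*(4 + 1) = 162*5 = 810)
X + L = 810 - 2509 = -1699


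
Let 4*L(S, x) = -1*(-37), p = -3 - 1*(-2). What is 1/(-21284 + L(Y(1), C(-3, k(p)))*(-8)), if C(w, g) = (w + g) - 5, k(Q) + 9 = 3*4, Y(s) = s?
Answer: -1/21358 ≈ -4.6821e-5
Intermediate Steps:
p = -1 (p = -3 + 2 = -1)
k(Q) = 3 (k(Q) = -9 + 3*4 = -9 + 12 = 3)
C(w, g) = -5 + g + w (C(w, g) = (g + w) - 5 = -5 + g + w)
L(S, x) = 37/4 (L(S, x) = (-1*(-37))/4 = (¼)*37 = 37/4)
1/(-21284 + L(Y(1), C(-3, k(p)))*(-8)) = 1/(-21284 + (37/4)*(-8)) = 1/(-21284 - 74) = 1/(-21358) = -1/21358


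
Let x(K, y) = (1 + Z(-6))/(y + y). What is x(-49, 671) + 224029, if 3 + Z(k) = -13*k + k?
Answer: 150323494/671 ≈ 2.2403e+5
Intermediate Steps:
Z(k) = -3 - 12*k (Z(k) = -3 + (-13*k + k) = -3 - 12*k)
x(K, y) = 35/y (x(K, y) = (1 + (-3 - 12*(-6)))/(y + y) = (1 + (-3 + 72))/((2*y)) = (1 + 69)*(1/(2*y)) = 70*(1/(2*y)) = 35/y)
x(-49, 671) + 224029 = 35/671 + 224029 = 150323494/671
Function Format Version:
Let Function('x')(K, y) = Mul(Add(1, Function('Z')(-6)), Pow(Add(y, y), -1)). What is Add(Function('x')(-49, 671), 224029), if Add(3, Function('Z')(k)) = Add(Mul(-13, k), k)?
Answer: Rational(150323494, 671) ≈ 2.2403e+5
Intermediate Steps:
Function('Z')(k) = Add(-3, Mul(-12, k)) (Function('Z')(k) = Add(-3, Add(Mul(-13, k), k)) = Add(-3, Mul(-12, k)))
Function('x')(K, y) = Mul(35, Pow(y, -1)) (Function('x')(K, y) = Mul(Add(1, Add(-3, Mul(-12, -6))), Pow(Add(y, y), -1)) = Mul(Add(1, Add(-3, 72)), Pow(Mul(2, y), -1)) = Mul(Add(1, 69), Mul(Rational(1, 2), Pow(y, -1))) = Mul(70, Mul(Rational(1, 2), Pow(y, -1))) = Mul(35, Pow(y, -1)))
Add(Function('x')(-49, 671), 224029) = Add(Mul(35, Pow(671, -1)), 224029) = Add(Mul(35, Rational(1, 671)), 224029) = Add(Rational(35, 671), 224029) = Rational(150323494, 671)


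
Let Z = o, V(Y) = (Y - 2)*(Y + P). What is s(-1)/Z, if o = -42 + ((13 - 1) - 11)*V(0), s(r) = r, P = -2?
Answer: 1/38 ≈ 0.026316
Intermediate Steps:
V(Y) = (-2 + Y)² (V(Y) = (Y - 2)*(Y - 2) = (-2 + Y)*(-2 + Y) = (-2 + Y)²)
o = -38 (o = -42 + ((13 - 1) - 11)*(4 + 0² - 4*0) = -42 + (12 - 11)*(4 + 0 + 0) = -42 + 1*4 = -42 + 4 = -38)
Z = -38
s(-1)/Z = -1/(-38) = -1*(-1/38) = 1/38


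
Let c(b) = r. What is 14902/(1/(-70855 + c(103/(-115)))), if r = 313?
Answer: -1051216884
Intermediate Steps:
c(b) = 313
14902/(1/(-70855 + c(103/(-115)))) = 14902/(1/(-70855 + 313)) = 14902/(1/(-70542)) = 14902/(-1/70542) = 14902*(-70542) = -1051216884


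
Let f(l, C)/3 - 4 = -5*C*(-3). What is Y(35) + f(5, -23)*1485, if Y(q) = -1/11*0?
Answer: -1519155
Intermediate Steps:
f(l, C) = 12 + 45*C (f(l, C) = 12 + 3*(-5*C*(-3)) = 12 + 3*(15*C) = 12 + 45*C)
Y(q) = 0 (Y(q) = -1*1/11*0 = -1/11*0 = 0)
Y(35) + f(5, -23)*1485 = 0 + (12 + 45*(-23))*1485 = 0 + (12 - 1035)*1485 = 0 - 1023*1485 = 0 - 1519155 = -1519155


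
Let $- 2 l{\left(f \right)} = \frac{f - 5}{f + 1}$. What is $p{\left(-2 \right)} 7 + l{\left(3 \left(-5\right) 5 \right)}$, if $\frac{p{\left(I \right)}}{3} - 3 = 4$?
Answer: $\frac{5419}{37} \approx 146.46$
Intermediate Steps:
$p{\left(I \right)} = 21$ ($p{\left(I \right)} = 9 + 3 \cdot 4 = 9 + 12 = 21$)
$l{\left(f \right)} = - \frac{-5 + f}{2 \left(1 + f\right)}$ ($l{\left(f \right)} = - \frac{\left(f - 5\right) \frac{1}{f + 1}}{2} = - \frac{\left(-5 + f\right) \frac{1}{1 + f}}{2} = - \frac{\frac{1}{1 + f} \left(-5 + f\right)}{2} = - \frac{-5 + f}{2 \left(1 + f\right)}$)
$p{\left(-2 \right)} 7 + l{\left(3 \left(-5\right) 5 \right)} = 21 \cdot 7 + \frac{5 - 3 \left(-5\right) 5}{2 \left(1 + 3 \left(-5\right) 5\right)} = 147 + \frac{5 - \left(-15\right) 5}{2 \left(1 - 75\right)} = 147 + \frac{5 - -75}{2 \left(1 - 75\right)} = 147 + \frac{5 + 75}{2 \left(-74\right)} = 147 + \frac{1}{2} \left(- \frac{1}{74}\right) 80 = 147 - \frac{20}{37} = \frac{5419}{37}$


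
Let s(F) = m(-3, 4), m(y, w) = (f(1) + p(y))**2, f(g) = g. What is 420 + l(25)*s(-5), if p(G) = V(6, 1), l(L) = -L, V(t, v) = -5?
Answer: 20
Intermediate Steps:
p(G) = -5
m(y, w) = 16 (m(y, w) = (1 - 5)**2 = (-4)**2 = 16)
s(F) = 16
420 + l(25)*s(-5) = 420 - 1*25*16 = 420 - 25*16 = 420 - 400 = 20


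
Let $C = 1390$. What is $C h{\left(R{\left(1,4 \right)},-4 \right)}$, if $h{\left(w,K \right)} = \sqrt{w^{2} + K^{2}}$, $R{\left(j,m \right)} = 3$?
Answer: $6950$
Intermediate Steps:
$h{\left(w,K \right)} = \sqrt{K^{2} + w^{2}}$
$C h{\left(R{\left(1,4 \right)},-4 \right)} = 1390 \sqrt{\left(-4\right)^{2} + 3^{2}} = 1390 \sqrt{16 + 9} = 1390 \sqrt{25} = 1390 \cdot 5 = 6950$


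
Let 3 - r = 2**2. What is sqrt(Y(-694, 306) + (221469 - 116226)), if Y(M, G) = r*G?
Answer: sqrt(104937) ≈ 323.94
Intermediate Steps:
r = -1 (r = 3 - 1*2**2 = 3 - 1*4 = 3 - 4 = -1)
Y(M, G) = -G
sqrt(Y(-694, 306) + (221469 - 116226)) = sqrt(-1*306 + (221469 - 116226)) = sqrt(-306 + 105243) = sqrt(104937)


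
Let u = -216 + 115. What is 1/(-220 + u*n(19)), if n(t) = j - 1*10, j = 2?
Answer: 1/588 ≈ 0.0017007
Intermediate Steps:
u = -101
n(t) = -8 (n(t) = 2 - 1*10 = 2 - 10 = -8)
1/(-220 + u*n(19)) = 1/(-220 - 101*(-8)) = 1/(-220 + 808) = 1/588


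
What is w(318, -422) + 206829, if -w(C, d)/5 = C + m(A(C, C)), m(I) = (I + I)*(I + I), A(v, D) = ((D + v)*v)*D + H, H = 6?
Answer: -82728050062132761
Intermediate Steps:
A(v, D) = 6 + D*v*(D + v) (A(v, D) = ((D + v)*v)*D + 6 = (v*(D + v))*D + 6 = D*v*(D + v) + 6 = 6 + D*v*(D + v))
m(I) = 4*I² (m(I) = (2*I)*(2*I) = 4*I²)
w(C, d) = -20*(6 + 2*C³)² - 5*C (w(C, d) = -5*(C + 4*(6 + C*C² + C*C²)²) = -5*(C + 4*(6 + C³ + C³)²) = -5*(C + 4*(6 + 2*C³)²) = -20*(6 + 2*C³)² - 5*C)
w(318, -422) + 206829 = (-80*(3 + 318³)² - 5*318) + 206829 = (-80*(3 + 32157432)² - 1590) + 206829 = (-80*32157435² - 1590) + 206829 = (-80*1034100625779225 - 1590) + 206829 = (-82728050062338000 - 1590) + 206829 = -82728050062339590 + 206829 = -82728050062132761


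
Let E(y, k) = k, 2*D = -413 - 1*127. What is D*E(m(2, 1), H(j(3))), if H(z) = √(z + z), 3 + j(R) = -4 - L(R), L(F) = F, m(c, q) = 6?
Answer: -540*I*√5 ≈ -1207.5*I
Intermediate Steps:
j(R) = -7 - R (j(R) = -3 + (-4 - R) = -7 - R)
D = -270 (D = (-413 - 1*127)/2 = (-413 - 127)/2 = (½)*(-540) = -270)
H(z) = √2*√z (H(z) = √(2*z) = √2*√z)
D*E(m(2, 1), H(j(3))) = -270*√2*√(-7 - 1*3) = -270*√2*√(-7 - 3) = -270*√2*√(-10) = -270*√2*I*√10 = -540*I*√5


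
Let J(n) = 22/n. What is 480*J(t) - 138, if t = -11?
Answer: -1098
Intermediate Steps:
480*J(t) - 138 = 480*(22/(-11)) - 138 = 480*(22*(-1/11)) - 138 = 480*(-2) - 138 = -960 - 138 = -1098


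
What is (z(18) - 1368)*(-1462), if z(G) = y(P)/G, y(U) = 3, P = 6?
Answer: 5999317/3 ≈ 1.9998e+6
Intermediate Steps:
z(G) = 3/G
(z(18) - 1368)*(-1462) = (3/18 - 1368)*(-1462) = (3*(1/18) - 1368)*(-1462) = (1/6 - 1368)*(-1462) = -8207/6*(-1462) = 5999317/3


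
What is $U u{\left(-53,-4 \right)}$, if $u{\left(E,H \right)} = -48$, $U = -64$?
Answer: $3072$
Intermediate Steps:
$U u{\left(-53,-4 \right)} = \left(-64\right) \left(-48\right) = 3072$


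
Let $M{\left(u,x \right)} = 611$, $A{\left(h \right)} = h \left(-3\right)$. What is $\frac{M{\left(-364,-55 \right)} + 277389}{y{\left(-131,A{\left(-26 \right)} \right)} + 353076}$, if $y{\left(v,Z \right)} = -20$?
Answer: $\frac{17375}{22066} \approx 0.78741$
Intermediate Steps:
$A{\left(h \right)} = - 3 h$
$\frac{M{\left(-364,-55 \right)} + 277389}{y{\left(-131,A{\left(-26 \right)} \right)} + 353076} = \frac{611 + 277389}{-20 + 353076} = \frac{278000}{353056} = 278000 \cdot \frac{1}{353056} = \frac{17375}{22066}$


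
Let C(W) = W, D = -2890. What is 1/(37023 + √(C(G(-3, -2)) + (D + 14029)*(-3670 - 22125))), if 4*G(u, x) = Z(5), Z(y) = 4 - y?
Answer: 148092/6632132137 - 2*I*√1149322021/6632132137 ≈ 2.2329e-5 - 1.0223e-5*I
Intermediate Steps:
G(u, x) = -¼ (G(u, x) = (4 - 1*5)/4 = (4 - 5)/4 = (¼)*(-1) = -¼)
1/(37023 + √(C(G(-3, -2)) + (D + 14029)*(-3670 - 22125))) = 1/(37023 + √(-¼ + (-2890 + 14029)*(-3670 - 22125))) = 1/(37023 + √(-¼ + 11139*(-25795))) = 1/(37023 + √(-¼ - 287330505)) = 1/(37023 + √(-1149322021/4)) = 1/(37023 + I*√1149322021/2)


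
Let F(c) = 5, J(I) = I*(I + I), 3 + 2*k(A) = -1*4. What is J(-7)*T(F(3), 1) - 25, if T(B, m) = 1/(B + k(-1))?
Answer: 121/3 ≈ 40.333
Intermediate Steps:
k(A) = -7/2 (k(A) = -3/2 + (-1*4)/2 = -3/2 + (1/2)*(-4) = -3/2 - 2 = -7/2)
J(I) = 2*I**2 (J(I) = I*(2*I) = 2*I**2)
T(B, m) = 1/(-7/2 + B) (T(B, m) = 1/(B - 7/2) = 1/(-7/2 + B))
J(-7)*T(F(3), 1) - 25 = (2*(-7)**2)*(2/(-7 + 2*5)) - 25 = (2*49)*(2/(-7 + 10)) - 25 = 98*(2/3) - 25 = 196/3 - 25 = 121/3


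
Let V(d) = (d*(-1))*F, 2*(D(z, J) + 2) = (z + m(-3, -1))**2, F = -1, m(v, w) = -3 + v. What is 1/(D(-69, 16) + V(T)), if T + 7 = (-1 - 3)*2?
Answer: 2/5591 ≈ 0.00035772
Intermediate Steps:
D(z, J) = -2 + (-6 + z)**2/2 (D(z, J) = -2 + (z + (-3 - 3))**2/2 = -2 + (z - 6)**2/2 = -2 + (-6 + z)**2/2)
T = -15 (T = -7 + (-1 - 3)*2 = -7 - 4*2 = -7 - 8 = -15)
V(d) = d (V(d) = (d*(-1))*(-1) = -d*(-1) = d)
1/(D(-69, 16) + V(T)) = 1/((-2 + (-6 - 69)**2/2) - 15) = 1/((-2 + (1/2)*(-75)**2) - 15) = 1/((-2 + (1/2)*5625) - 15) = 1/((-2 + 5625/2) - 15) = 1/(5621/2 - 15) = 1/(5591/2) = 2/5591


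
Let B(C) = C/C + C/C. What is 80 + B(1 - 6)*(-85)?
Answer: -90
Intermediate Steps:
B(C) = 2 (B(C) = 1 + 1 = 2)
80 + B(1 - 6)*(-85) = 80 + 2*(-85) = 80 - 170 = -90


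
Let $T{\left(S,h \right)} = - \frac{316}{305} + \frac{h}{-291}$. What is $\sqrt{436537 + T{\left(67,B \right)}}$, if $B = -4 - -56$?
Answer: $\frac{\sqrt{3438788832354345}}{88755} \approx 660.71$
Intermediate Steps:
$B = 52$ ($B = -4 + 56 = 52$)
$T{\left(S,h \right)} = - \frac{316}{305} - \frac{h}{291}$ ($T{\left(S,h \right)} = \left(-316\right) \frac{1}{305} + h \left(- \frac{1}{291}\right) = - \frac{316}{305} - \frac{h}{291}$)
$\sqrt{436537 + T{\left(67,B \right)}} = \sqrt{436537 - \frac{107816}{88755}} = \sqrt{\frac{38744733619}{88755}} = \frac{\sqrt{3438788832354345}}{88755}$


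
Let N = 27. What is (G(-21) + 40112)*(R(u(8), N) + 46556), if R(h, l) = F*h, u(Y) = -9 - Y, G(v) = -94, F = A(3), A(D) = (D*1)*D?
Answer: 1856955254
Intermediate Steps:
A(D) = D² (A(D) = D*D = D²)
F = 9 (F = 3² = 9)
R(h, l) = 9*h
(G(-21) + 40112)*(R(u(8), N) + 46556) = (-94 + 40112)*(9*(-9 - 1*8) + 46556) = 40018*(9*(-9 - 8) + 46556) = 40018*(9*(-17) + 46556) = 40018*(-153 + 46556) = 40018*46403 = 1856955254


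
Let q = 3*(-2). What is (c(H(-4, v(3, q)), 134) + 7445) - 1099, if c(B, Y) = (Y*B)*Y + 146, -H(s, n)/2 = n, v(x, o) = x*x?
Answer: -316716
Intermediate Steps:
q = -6
v(x, o) = x**2
H(s, n) = -2*n
c(B, Y) = 146 + B*Y**2 (c(B, Y) = (B*Y)*Y + 146 = B*Y**2 + 146 = 146 + B*Y**2)
(c(H(-4, v(3, q)), 134) + 7445) - 1099 = ((146 - 2*3**2*134**2) + 7445) - 1099 = ((146 - 2*9*17956) + 7445) - 1099 = ((146 - 18*17956) + 7445) - 1099 = ((146 - 323208) + 7445) - 1099 = (-323062 + 7445) - 1099 = -315617 - 1099 = -316716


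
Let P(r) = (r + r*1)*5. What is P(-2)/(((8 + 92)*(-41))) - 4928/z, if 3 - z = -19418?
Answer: -990819/3981305 ≈ -0.24887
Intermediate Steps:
z = 19421 (z = 3 - 1*(-19418) = 3 + 19418 = 19421)
P(r) = 10*r (P(r) = (r + r)*5 = (2*r)*5 = 10*r)
P(-2)/(((8 + 92)*(-41))) - 4928/z = (10*(-2))/(((8 + 92)*(-41))) - 4928/19421 = -20/(100*(-41)) - 4928*1/19421 = -20/(-4100) - 4928/19421 = -20*(-1/4100) - 4928/19421 = 1/205 - 4928/19421 = -990819/3981305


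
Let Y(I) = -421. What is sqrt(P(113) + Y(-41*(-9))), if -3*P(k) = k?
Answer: 4*I*sqrt(258)/3 ≈ 21.417*I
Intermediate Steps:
P(k) = -k/3
sqrt(P(113) + Y(-41*(-9))) = sqrt(-1/3*113 - 421) = sqrt(-113/3 - 421) = sqrt(-1376/3) = 4*I*sqrt(258)/3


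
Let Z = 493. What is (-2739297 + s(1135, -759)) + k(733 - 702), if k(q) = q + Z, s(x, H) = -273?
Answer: -2739046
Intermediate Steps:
k(q) = 493 + q (k(q) = q + 493 = 493 + q)
(-2739297 + s(1135, -759)) + k(733 - 702) = (-2739297 - 273) + (493 + (733 - 702)) = -2739570 + (493 + 31) = -2739570 + 524 = -2739046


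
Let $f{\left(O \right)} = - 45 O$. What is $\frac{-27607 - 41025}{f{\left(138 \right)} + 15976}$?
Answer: $- \frac{34316}{4883} \approx -7.0276$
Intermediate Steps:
$\frac{-27607 - 41025}{f{\left(138 \right)} + 15976} = \frac{-27607 - 41025}{\left(-45\right) 138 + 15976} = - \frac{68632}{-6210 + 15976} = - \frac{68632}{9766} = \left(-68632\right) \frac{1}{9766} = - \frac{34316}{4883}$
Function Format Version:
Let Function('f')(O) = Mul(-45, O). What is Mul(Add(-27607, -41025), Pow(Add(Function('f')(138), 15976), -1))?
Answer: Rational(-34316, 4883) ≈ -7.0276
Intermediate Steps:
Mul(Add(-27607, -41025), Pow(Add(Function('f')(138), 15976), -1)) = Mul(Add(-27607, -41025), Pow(Add(Mul(-45, 138), 15976), -1)) = Mul(-68632, Pow(Add(-6210, 15976), -1)) = Mul(-68632, Pow(9766, -1)) = Mul(-68632, Rational(1, 9766)) = Rational(-34316, 4883)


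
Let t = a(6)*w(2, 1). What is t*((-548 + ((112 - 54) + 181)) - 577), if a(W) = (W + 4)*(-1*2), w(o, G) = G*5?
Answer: 88600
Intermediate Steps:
w(o, G) = 5*G
a(W) = -8 - 2*W (a(W) = (4 + W)*(-2) = -8 - 2*W)
t = -100 (t = (-8 - 2*6)*(5*1) = (-8 - 12)*5 = -20*5 = -100)
t*((-548 + ((112 - 54) + 181)) - 577) = -100*((-548 + ((112 - 54) + 181)) - 577) = -100*((-548 + (58 + 181)) - 577) = -100*((-548 + 239) - 577) = -100*(-309 - 577) = -100*(-886) = 88600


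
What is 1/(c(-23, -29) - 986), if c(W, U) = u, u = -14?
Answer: -1/1000 ≈ -0.0010000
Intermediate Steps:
c(W, U) = -14
1/(c(-23, -29) - 986) = 1/(-14 - 986) = 1/(-1000) = -1/1000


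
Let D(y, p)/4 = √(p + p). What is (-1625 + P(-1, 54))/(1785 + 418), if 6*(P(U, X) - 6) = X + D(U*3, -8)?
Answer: -1610/2203 + 8*I/6609 ≈ -0.73082 + 0.0012105*I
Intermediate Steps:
D(y, p) = 4*√2*√p (D(y, p) = 4*√(p + p) = 4*√(2*p) = 4*(√2*√p) = 4*√2*√p)
P(U, X) = 6 + X/6 + 8*I/3 (P(U, X) = 6 + (X + 4*√2*√(-8))/6 = 6 + (X + 4*√2*(2*I*√2))/6 = 6 + (X + 16*I)/6 = 6 + (X/6 + 8*I/3) = 6 + X/6 + 8*I/3)
(-1625 + P(-1, 54))/(1785 + 418) = (-1625 + (6 + (⅙)*54 + 8*I/3))/(1785 + 418) = (-1625 + (6 + 9 + 8*I/3))/2203 = (-1625 + (15 + 8*I/3))*(1/2203) = (-1610 + 8*I/3)*(1/2203) = -1610/2203 + 8*I/6609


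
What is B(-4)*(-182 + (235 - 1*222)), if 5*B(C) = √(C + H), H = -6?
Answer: -169*I*√10/5 ≈ -106.89*I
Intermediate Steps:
B(C) = √(-6 + C)/5 (B(C) = √(C - 6)/5 = √(-6 + C)/5)
B(-4)*(-182 + (235 - 1*222)) = (√(-6 - 4)/5)*(-182 + (235 - 1*222)) = (√(-10)/5)*(-182 + (235 - 222)) = ((I*√10)/5)*(-182 + 13) = (I*√10/5)*(-169) = -169*I*√10/5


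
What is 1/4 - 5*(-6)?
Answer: 121/4 ≈ 30.250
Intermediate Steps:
1/4 - 5*(-6) = ¼ + 30 = 121/4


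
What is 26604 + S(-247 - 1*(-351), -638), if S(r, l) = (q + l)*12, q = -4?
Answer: 18900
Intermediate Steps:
S(r, l) = -48 + 12*l (S(r, l) = (-4 + l)*12 = -48 + 12*l)
26604 + S(-247 - 1*(-351), -638) = 26604 + (-48 + 12*(-638)) = 26604 + (-48 - 7656) = 26604 - 7704 = 18900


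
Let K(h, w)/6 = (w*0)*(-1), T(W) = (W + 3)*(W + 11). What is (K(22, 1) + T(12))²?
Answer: 119025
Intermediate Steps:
T(W) = (3 + W)*(11 + W)
K(h, w) = 0 (K(h, w) = 6*((w*0)*(-1)) = 6*(0*(-1)) = 6*0 = 0)
(K(22, 1) + T(12))² = (0 + (33 + 12² + 14*12))² = (0 + (33 + 144 + 168))² = (0 + 345)² = 345² = 119025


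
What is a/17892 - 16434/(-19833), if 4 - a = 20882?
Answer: -1818731/5376546 ≈ -0.33827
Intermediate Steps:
a = -20878 (a = 4 - 1*20882 = 4 - 20882 = -20878)
a/17892 - 16434/(-19833) = -20878/17892 - 16434/(-19833) = -20878*1/17892 - 16434*(-1/19833) = -10439/8946 + 498/601 = -1818731/5376546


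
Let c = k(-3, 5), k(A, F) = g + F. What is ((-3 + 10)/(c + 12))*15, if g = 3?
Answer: 21/4 ≈ 5.2500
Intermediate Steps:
k(A, F) = 3 + F
c = 8 (c = 3 + 5 = 8)
((-3 + 10)/(c + 12))*15 = ((-3 + 10)/(8 + 12))*15 = (7/20)*15 = 21/4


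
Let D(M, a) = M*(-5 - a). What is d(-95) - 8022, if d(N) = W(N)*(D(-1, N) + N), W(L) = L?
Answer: 9553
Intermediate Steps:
d(N) = N*(5 + 2*N) (d(N) = N*(-1*(-1)*(5 + N) + N) = N*((5 + N) + N) = N*(5 + 2*N))
d(-95) - 8022 = -95*(5 + 2*(-95)) - 8022 = -95*(5 - 190) - 8022 = -95*(-185) - 8022 = 17575 - 8022 = 9553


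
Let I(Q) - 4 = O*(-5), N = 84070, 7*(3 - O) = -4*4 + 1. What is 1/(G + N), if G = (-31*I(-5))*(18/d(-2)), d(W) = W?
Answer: 7/546082 ≈ 1.2819e-5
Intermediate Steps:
O = 36/7 (O = 3 - (-4*4 + 1)/7 = 3 - (-16 + 1)/7 = 3 - ⅐*(-15) = 3 + 15/7 = 36/7 ≈ 5.1429)
I(Q) = -152/7 (I(Q) = 4 + (36/7)*(-5) = 4 - 180/7 = -152/7)
G = -42408/7 (G = (-31*(-152/7))*(18/(-2)) = 4712*(18*(-½))/7 = (4712/7)*(-9) = -42408/7 ≈ -6058.3)
1/(G + N) = 1/(-42408/7 + 84070) = 1/(546082/7) = 7/546082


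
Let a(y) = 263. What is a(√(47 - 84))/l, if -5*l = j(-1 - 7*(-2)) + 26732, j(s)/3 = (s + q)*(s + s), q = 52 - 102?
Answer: -1315/23846 ≈ -0.055146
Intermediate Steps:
q = -50
j(s) = 6*s*(-50 + s) (j(s) = 3*((s - 50)*(s + s)) = 3*((-50 + s)*(2*s)) = 3*(2*s*(-50 + s)) = 6*s*(-50 + s))
l = -23846/5 (l = -(6*(-1 - 7*(-2))*(-50 + (-1 - 7*(-2))) + 26732)/5 = -(6*(-1 + 14)*(-50 + (-1 + 14)) + 26732)/5 = -(6*13*(-50 + 13) + 26732)/5 = -(6*13*(-37) + 26732)/5 = -(-2886 + 26732)/5 = -⅕*23846 = -23846/5 ≈ -4769.2)
a(√(47 - 84))/l = 263/(-23846/5) = 263*(-5/23846) = -1315/23846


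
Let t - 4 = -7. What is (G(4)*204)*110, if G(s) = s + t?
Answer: 22440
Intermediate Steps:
t = -3 (t = 4 - 7 = -3)
G(s) = -3 + s (G(s) = s - 3 = -3 + s)
(G(4)*204)*110 = ((-3 + 4)*204)*110 = (1*204)*110 = 204*110 = 22440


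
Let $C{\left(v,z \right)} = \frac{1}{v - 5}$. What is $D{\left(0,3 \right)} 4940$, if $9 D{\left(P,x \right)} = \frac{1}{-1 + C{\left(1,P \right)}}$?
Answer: $- \frac{3952}{9} \approx -439.11$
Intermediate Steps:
$C{\left(v,z \right)} = \frac{1}{-5 + v}$
$D{\left(P,x \right)} = - \frac{4}{45}$ ($D{\left(P,x \right)} = \frac{1}{9 \left(-1 + \frac{1}{-5 + 1}\right)} = \frac{1}{9 \left(-1 + \frac{1}{-4}\right)} = \frac{1}{9 \left(-1 - \frac{1}{4}\right)} = \frac{1}{9 \left(- \frac{5}{4}\right)} = \frac{1}{9} \left(- \frac{4}{5}\right) = - \frac{4}{45}$)
$D{\left(0,3 \right)} 4940 = \left(- \frac{4}{45}\right) 4940 = - \frac{3952}{9}$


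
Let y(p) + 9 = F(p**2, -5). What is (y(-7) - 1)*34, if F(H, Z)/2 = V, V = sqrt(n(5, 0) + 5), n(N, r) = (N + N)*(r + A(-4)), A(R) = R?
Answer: -340 + 68*I*sqrt(35) ≈ -340.0 + 402.29*I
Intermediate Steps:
n(N, r) = 2*N*(-4 + r) (n(N, r) = (N + N)*(r - 4) = (2*N)*(-4 + r) = 2*N*(-4 + r))
V = I*sqrt(35) (V = sqrt(2*5*(-4 + 0) + 5) = sqrt(2*5*(-4) + 5) = sqrt(-40 + 5) = sqrt(-35) = I*sqrt(35) ≈ 5.9161*I)
F(H, Z) = 2*I*sqrt(35) (F(H, Z) = 2*(I*sqrt(35)) = 2*I*sqrt(35))
y(p) = -9 + 2*I*sqrt(35)
(y(-7) - 1)*34 = ((-9 + 2*I*sqrt(35)) - 1)*34 = (-10 + 2*I*sqrt(35))*34 = -340 + 68*I*sqrt(35)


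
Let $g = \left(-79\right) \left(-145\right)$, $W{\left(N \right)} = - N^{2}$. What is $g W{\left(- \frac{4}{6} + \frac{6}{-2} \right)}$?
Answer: $- \frac{1386055}{9} \approx -1.5401 \cdot 10^{5}$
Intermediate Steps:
$g = 11455$
$g W{\left(- \frac{4}{6} + \frac{6}{-2} \right)} = 11455 \left(- \left(- \frac{4}{6} + \frac{6}{-2}\right)^{2}\right) = 11455 \left(- \left(\left(-4\right) \frac{1}{6} + 6 \left(- \frac{1}{2}\right)\right)^{2}\right) = 11455 \left(- \left(- \frac{2}{3} - 3\right)^{2}\right) = 11455 \left(- \left(- \frac{11}{3}\right)^{2}\right) = 11455 \left(\left(-1\right) \frac{121}{9}\right) = 11455 \left(- \frac{121}{9}\right) = - \frac{1386055}{9}$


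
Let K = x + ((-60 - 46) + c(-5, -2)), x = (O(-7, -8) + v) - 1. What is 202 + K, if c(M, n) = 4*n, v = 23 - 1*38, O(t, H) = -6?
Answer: 66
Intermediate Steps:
v = -15 (v = 23 - 38 = -15)
x = -22 (x = (-6 - 15) - 1 = -21 - 1 = -22)
K = -136 (K = -22 + ((-60 - 46) + 4*(-2)) = -22 + (-106 - 8) = -22 - 114 = -136)
202 + K = 202 - 136 = 66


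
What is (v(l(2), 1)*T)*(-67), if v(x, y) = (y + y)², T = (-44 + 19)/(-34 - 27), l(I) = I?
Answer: -6700/61 ≈ -109.84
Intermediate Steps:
T = 25/61 (T = -25/(-61) = -25*(-1/61) = 25/61 ≈ 0.40984)
v(x, y) = 4*y² (v(x, y) = (2*y)² = 4*y²)
(v(l(2), 1)*T)*(-67) = ((4*1²)*(25/61))*(-67) = ((4*1)*(25/61))*(-67) = (4*(25/61))*(-67) = (100/61)*(-67) = -6700/61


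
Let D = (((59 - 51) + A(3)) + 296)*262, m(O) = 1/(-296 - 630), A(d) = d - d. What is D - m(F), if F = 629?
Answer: 73754049/926 ≈ 79648.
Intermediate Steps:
A(d) = 0
m(O) = -1/926 (m(O) = 1/(-926) = -1/926)
D = 79648 (D = (((59 - 51) + 0) + 296)*262 = ((8 + 0) + 296)*262 = (8 + 296)*262 = 304*262 = 79648)
D - m(F) = 79648 - 1*(-1/926) = 79648 + 1/926 = 73754049/926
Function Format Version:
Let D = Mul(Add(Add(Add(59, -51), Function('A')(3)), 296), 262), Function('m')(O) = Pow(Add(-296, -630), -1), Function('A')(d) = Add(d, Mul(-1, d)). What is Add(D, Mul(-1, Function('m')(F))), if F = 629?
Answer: Rational(73754049, 926) ≈ 79648.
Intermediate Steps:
Function('A')(d) = 0
Function('m')(O) = Rational(-1, 926) (Function('m')(O) = Pow(-926, -1) = Rational(-1, 926))
D = 79648 (D = Mul(Add(Add(Add(59, -51), 0), 296), 262) = Mul(Add(Add(8, 0), 296), 262) = Mul(Add(8, 296), 262) = Mul(304, 262) = 79648)
Add(D, Mul(-1, Function('m')(F))) = Add(79648, Mul(-1, Rational(-1, 926))) = Add(79648, Rational(1, 926)) = Rational(73754049, 926)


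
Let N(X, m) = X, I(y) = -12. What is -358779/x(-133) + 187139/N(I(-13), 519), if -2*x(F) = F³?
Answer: -440278746239/28231644 ≈ -15595.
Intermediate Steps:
x(F) = -F³/2
-358779/x(-133) + 187139/N(I(-13), 519) = -358779/((-½*(-133)³)) + 187139/(-12) = -358779/((-½*(-2352637))) + 187139*(-1/12) = -358779/2352637/2 - 187139/12 = -358779*2/2352637 - 187139/12 = -717558/2352637 - 187139/12 = -440278746239/28231644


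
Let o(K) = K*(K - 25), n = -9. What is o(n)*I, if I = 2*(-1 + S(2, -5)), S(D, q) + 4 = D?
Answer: -1836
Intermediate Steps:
S(D, q) = -4 + D
I = -6 (I = 2*(-1 + (-4 + 2)) = 2*(-1 - 2) = 2*(-3) = -6)
o(K) = K*(-25 + K)
o(n)*I = -9*(-25 - 9)*(-6) = -9*(-34)*(-6) = 306*(-6) = -1836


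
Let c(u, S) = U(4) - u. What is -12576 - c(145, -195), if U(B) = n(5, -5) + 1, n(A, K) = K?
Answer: -12427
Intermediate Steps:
U(B) = -4 (U(B) = -5 + 1 = -4)
c(u, S) = -4 - u
-12576 - c(145, -195) = -12576 - (-4 - 1*145) = -12576 - (-4 - 145) = -12576 - 1*(-149) = -12576 + 149 = -12427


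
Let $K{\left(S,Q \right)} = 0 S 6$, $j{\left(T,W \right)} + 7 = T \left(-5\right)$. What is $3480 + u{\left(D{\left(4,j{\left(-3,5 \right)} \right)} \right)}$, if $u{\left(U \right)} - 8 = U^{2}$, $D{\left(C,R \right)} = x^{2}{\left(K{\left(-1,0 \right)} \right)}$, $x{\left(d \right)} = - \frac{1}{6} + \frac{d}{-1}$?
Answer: $\frac{4520449}{1296} \approx 3488.0$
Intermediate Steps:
$j{\left(T,W \right)} = -7 - 5 T$ ($j{\left(T,W \right)} = -7 + T \left(-5\right) = -7 - 5 T$)
$K{\left(S,Q \right)} = 0$ ($K{\left(S,Q \right)} = 0 \cdot 6 = 0$)
$x{\left(d \right)} = - \frac{1}{6} - d$ ($x{\left(d \right)} = \left(-1\right) \frac{1}{6} + d \left(-1\right) = - \frac{1}{6} - d$)
$D{\left(C,R \right)} = \frac{1}{36}$ ($D{\left(C,R \right)} = \left(- \frac{1}{6} - 0\right)^{2} = \left(- \frac{1}{6} + 0\right)^{2} = \left(- \frac{1}{6}\right)^{2} = \frac{1}{36}$)
$u{\left(U \right)} = 8 + U^{2}$
$3480 + u{\left(D{\left(4,j{\left(-3,5 \right)} \right)} \right)} = 3480 + \left(8 + \left(\frac{1}{36}\right)^{2}\right) = 3480 + \left(8 + \frac{1}{1296}\right) = 3480 + \frac{10369}{1296} = \frac{4520449}{1296}$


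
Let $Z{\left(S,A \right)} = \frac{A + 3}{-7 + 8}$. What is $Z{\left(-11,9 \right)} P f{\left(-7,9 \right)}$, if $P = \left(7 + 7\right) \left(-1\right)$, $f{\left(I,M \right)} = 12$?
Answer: $-2016$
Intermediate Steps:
$Z{\left(S,A \right)} = 3 + A$ ($Z{\left(S,A \right)} = \frac{3 + A}{1} = \left(3 + A\right) 1 = 3 + A$)
$P = -14$ ($P = 14 \left(-1\right) = -14$)
$Z{\left(-11,9 \right)} P f{\left(-7,9 \right)} = \left(3 + 9\right) \left(-14\right) 12 = 12 \left(-14\right) 12 = \left(-168\right) 12 = -2016$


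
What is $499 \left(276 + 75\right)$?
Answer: $175149$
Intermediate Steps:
$499 \left(276 + 75\right) = 499 \cdot 351 = 175149$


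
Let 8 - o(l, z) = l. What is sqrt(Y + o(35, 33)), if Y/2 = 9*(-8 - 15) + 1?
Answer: I*sqrt(439) ≈ 20.952*I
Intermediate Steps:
o(l, z) = 8 - l
Y = -412 (Y = 2*(9*(-8 - 15) + 1) = 2*(9*(-23) + 1) = 2*(-207 + 1) = 2*(-206) = -412)
sqrt(Y + o(35, 33)) = sqrt(-412 + (8 - 1*35)) = sqrt(-412 + (8 - 35)) = sqrt(-412 - 27) = sqrt(-439) = I*sqrt(439)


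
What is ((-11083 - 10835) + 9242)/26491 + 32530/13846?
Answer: 343120167/183397193 ≈ 1.8709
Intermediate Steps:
((-11083 - 10835) + 9242)/26491 + 32530/13846 = (-21918 + 9242)*(1/26491) + 32530*(1/13846) = -12676*1/26491 + 16265/6923 = -12676/26491 + 16265/6923 = 343120167/183397193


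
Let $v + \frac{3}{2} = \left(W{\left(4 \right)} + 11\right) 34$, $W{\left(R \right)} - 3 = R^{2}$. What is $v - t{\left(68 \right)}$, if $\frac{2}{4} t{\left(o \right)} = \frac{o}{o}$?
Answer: $\frac{2033}{2} \approx 1016.5$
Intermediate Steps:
$W{\left(R \right)} = 3 + R^{2}$
$t{\left(o \right)} = 2$ ($t{\left(o \right)} = 2 \frac{o}{o} = 2 \cdot 1 = 2$)
$v = \frac{2037}{2}$ ($v = - \frac{3}{2} + \left(\left(3 + 4^{2}\right) + 11\right) 34 = - \frac{3}{2} + \left(\left(3 + 16\right) + 11\right) 34 = - \frac{3}{2} + \left(19 + 11\right) 34 = - \frac{3}{2} + 30 \cdot 34 = - \frac{3}{2} + 1020 = \frac{2037}{2} \approx 1018.5$)
$v - t{\left(68 \right)} = \frac{2037}{2} - 2 = \frac{2033}{2}$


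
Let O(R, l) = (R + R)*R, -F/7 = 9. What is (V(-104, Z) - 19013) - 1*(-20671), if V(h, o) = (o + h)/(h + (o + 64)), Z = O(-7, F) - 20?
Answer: 31489/19 ≈ 1657.3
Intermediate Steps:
F = -63 (F = -7*9 = -63)
O(R, l) = 2*R**2 (O(R, l) = (2*R)*R = 2*R**2)
Z = 78 (Z = 2*(-7)**2 - 20 = 2*49 - 20 = 98 - 20 = 78)
V(h, o) = (h + o)/(64 + h + o) (V(h, o) = (h + o)/(h + (64 + o)) = (h + o)/(64 + h + o))
(V(-104, Z) - 19013) - 1*(-20671) = ((-104 + 78)/(64 - 104 + 78) - 19013) - 1*(-20671) = (-26/38 - 19013) + 20671 = ((1/38)*(-26) - 19013) + 20671 = (-13/19 - 19013) + 20671 = -361260/19 + 20671 = 31489/19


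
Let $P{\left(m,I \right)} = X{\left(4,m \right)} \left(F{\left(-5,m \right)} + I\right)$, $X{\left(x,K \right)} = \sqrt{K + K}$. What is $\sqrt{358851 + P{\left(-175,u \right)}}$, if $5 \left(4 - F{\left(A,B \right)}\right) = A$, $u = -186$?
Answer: $\sqrt{358851 - 905 i \sqrt{14}} \approx 599.05 - 2.826 i$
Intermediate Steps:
$X{\left(x,K \right)} = \sqrt{2} \sqrt{K}$ ($X{\left(x,K \right)} = \sqrt{2 K} = \sqrt{2} \sqrt{K}$)
$F{\left(A,B \right)} = 4 - \frac{A}{5}$
$P{\left(m,I \right)} = \sqrt{2} \sqrt{m} \left(5 + I\right)$ ($P{\left(m,I \right)} = \sqrt{2} \sqrt{m} \left(\left(4 - -1\right) + I\right) = \sqrt{2} \sqrt{m} \left(\left(4 + 1\right) + I\right) = \sqrt{2} \sqrt{m} \left(5 + I\right)$)
$\sqrt{358851 + P{\left(-175,u \right)}} = \sqrt{358851 + \sqrt{2} \sqrt{-175} \left(5 - 186\right)} = \sqrt{358851 + \sqrt{2} \cdot 5 i \sqrt{7} \left(-181\right)} = \sqrt{358851 - 905 i \sqrt{14}}$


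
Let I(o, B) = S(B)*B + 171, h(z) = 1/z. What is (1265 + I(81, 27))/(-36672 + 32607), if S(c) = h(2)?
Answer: -2899/8130 ≈ -0.35658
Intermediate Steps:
h(z) = 1/z
S(c) = ½ (S(c) = 1/2 = ½)
I(o, B) = 171 + B/2 (I(o, B) = B/2 + 171 = 171 + B/2)
(1265 + I(81, 27))/(-36672 + 32607) = (1265 + (171 + (½)*27))/(-36672 + 32607) = (1265 + (171 + 27/2))/(-4065) = (1265 + 369/2)*(-1/4065) = (2899/2)*(-1/4065) = -2899/8130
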